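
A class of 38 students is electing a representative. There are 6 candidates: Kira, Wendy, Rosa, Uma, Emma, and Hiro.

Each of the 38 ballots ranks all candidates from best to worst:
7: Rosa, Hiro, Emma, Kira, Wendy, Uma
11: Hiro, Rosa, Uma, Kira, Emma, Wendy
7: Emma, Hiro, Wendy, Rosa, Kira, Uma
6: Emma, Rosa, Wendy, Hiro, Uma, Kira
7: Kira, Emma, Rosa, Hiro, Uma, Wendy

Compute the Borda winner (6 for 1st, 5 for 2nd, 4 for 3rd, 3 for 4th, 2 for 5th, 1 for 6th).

Rosa

Kira: 7×3 + 11×3 + 7×2 + 6×1 + 7×6 = 116
Wendy: 7×2 + 11×1 + 7×4 + 6×4 + 7×1 = 84
Rosa: 7×6 + 11×5 + 7×3 + 6×5 + 7×4 = 176
Uma: 7×1 + 11×4 + 7×1 + 6×2 + 7×2 = 84
Emma: 7×4 + 11×2 + 7×6 + 6×6 + 7×5 = 163
Hiro: 7×5 + 11×6 + 7×5 + 6×3 + 7×3 = 175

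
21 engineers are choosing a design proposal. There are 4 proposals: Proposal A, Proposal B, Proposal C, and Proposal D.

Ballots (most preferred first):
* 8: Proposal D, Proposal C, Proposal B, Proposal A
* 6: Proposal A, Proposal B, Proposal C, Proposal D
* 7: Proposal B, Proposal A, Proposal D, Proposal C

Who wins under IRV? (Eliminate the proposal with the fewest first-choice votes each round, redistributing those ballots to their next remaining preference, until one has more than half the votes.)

Proposal B

Round 1: Proposal A 6, Proposal B 7, Proposal C 0, Proposal D 8. Proposal C eliminated.
Round 2: Proposal A 6, Proposal B 7, Proposal D 8. Proposal A eliminated.
Round 3: Proposal B 13, Proposal D 8. Proposal B has a majority (≥11).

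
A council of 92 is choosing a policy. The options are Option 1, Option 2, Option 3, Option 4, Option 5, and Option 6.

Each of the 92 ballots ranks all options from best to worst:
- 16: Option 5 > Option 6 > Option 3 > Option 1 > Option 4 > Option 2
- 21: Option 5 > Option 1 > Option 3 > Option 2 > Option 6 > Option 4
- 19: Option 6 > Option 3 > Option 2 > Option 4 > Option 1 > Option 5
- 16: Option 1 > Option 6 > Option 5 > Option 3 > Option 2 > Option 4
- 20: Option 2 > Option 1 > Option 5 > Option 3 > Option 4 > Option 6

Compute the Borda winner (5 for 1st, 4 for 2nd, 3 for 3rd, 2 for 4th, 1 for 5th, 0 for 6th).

Option 1: 16×2 + 21×4 + 19×1 + 16×5 + 20×4 = 295
Option 2: 16×0 + 21×2 + 19×3 + 16×1 + 20×5 = 215
Option 3: 16×3 + 21×3 + 19×4 + 16×2 + 20×2 = 259
Option 4: 16×1 + 21×0 + 19×2 + 16×0 + 20×1 = 74
Option 5: 16×5 + 21×5 + 19×0 + 16×3 + 20×3 = 293
Option 6: 16×4 + 21×1 + 19×5 + 16×4 + 20×0 = 244

Option 1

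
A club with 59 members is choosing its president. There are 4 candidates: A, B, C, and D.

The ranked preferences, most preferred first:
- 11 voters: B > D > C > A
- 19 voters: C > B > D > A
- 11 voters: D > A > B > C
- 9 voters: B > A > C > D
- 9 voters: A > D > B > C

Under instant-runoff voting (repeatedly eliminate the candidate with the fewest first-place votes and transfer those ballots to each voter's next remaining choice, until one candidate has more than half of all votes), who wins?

B

Round 1: A 9, B 20, C 19, D 11. A eliminated.
Round 2: B 20, C 19, D 20. C eliminated.
Round 3: B 39, D 20. B has a majority (≥30).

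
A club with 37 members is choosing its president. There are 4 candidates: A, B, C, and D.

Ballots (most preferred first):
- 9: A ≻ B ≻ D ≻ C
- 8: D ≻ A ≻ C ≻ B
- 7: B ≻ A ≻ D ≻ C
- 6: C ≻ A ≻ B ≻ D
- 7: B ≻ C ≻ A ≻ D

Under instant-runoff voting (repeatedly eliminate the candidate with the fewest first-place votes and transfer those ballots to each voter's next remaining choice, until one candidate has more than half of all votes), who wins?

Round 1: A 9, B 14, C 6, D 8. C eliminated.
Round 2: A 15, B 14, D 8. D eliminated.
Round 3: A 23, B 14. A has a majority (≥19).

A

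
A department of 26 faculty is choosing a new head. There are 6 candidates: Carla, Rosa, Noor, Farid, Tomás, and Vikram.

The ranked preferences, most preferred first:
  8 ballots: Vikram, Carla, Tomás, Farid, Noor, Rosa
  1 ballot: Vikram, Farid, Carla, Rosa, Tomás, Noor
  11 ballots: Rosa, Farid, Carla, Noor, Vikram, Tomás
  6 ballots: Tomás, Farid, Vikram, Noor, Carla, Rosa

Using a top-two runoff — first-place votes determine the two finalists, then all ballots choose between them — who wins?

Round 1 first-place votes: Carla 0, Rosa 11, Noor 0, Farid 0, Tomás 6, Vikram 9. Rosa and Vikram advance.
Runoff: Rosa is ranked above Vikram on 11 ballots, Vikram above Rosa on 15.

Vikram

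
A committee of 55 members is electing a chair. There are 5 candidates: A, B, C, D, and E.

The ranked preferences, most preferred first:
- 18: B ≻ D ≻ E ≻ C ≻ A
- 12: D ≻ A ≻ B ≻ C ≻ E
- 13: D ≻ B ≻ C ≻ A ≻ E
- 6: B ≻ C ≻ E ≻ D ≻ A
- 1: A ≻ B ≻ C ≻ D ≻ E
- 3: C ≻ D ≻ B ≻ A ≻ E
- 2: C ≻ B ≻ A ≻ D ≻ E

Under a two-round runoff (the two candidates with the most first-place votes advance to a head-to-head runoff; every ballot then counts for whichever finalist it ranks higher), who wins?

D

Round 1 first-place votes: A 1, B 24, C 5, D 25, E 0. D and B advance.
Runoff: D is ranked above B on 28 ballots, B above D on 27.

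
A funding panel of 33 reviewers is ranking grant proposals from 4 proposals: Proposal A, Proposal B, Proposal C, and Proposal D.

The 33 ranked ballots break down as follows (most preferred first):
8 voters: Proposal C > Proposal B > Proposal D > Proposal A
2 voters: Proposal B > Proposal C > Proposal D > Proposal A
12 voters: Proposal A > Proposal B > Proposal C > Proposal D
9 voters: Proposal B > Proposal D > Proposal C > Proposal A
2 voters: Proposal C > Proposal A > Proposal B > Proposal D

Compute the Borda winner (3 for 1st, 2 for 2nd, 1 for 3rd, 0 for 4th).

Proposal B

Proposal A: 8×0 + 2×0 + 12×3 + 9×0 + 2×2 = 40
Proposal B: 8×2 + 2×3 + 12×2 + 9×3 + 2×1 = 75
Proposal C: 8×3 + 2×2 + 12×1 + 9×1 + 2×3 = 55
Proposal D: 8×1 + 2×1 + 12×0 + 9×2 + 2×0 = 28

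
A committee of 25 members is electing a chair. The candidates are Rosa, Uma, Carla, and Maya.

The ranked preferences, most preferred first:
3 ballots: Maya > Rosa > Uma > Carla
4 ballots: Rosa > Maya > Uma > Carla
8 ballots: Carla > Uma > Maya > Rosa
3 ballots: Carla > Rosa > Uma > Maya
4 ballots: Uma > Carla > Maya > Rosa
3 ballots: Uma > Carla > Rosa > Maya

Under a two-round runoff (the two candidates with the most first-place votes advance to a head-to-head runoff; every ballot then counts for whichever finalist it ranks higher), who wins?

Uma

Round 1 first-place votes: Rosa 4, Uma 7, Carla 11, Maya 3. Carla and Uma advance.
Runoff: Carla is ranked above Uma on 11 ballots, Uma above Carla on 14.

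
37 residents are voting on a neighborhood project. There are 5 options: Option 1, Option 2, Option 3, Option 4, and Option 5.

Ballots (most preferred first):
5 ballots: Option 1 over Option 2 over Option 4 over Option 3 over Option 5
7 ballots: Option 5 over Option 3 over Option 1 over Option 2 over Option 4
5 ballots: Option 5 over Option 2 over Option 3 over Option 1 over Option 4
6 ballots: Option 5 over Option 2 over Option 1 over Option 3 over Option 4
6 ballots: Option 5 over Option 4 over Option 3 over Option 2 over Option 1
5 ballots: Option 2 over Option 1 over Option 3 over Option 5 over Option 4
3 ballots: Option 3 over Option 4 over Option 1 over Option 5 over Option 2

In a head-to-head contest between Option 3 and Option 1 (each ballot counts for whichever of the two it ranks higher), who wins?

Option 3

Option 3 is ranked above Option 1 on 21 ballots; Option 1 above Option 3 on 16.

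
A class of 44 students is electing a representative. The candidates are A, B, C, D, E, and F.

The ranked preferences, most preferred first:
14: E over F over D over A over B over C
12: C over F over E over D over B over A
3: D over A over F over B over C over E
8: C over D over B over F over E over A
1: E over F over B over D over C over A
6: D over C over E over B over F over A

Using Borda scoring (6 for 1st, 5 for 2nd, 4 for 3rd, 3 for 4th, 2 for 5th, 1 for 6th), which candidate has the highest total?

D

A: 14×3 + 12×1 + 3×5 + 8×1 + 1×1 + 6×1 = 84
B: 14×2 + 12×2 + 3×3 + 8×4 + 1×4 + 6×3 = 115
C: 14×1 + 12×6 + 3×2 + 8×6 + 1×2 + 6×5 = 172
D: 14×4 + 12×3 + 3×6 + 8×5 + 1×3 + 6×6 = 189
E: 14×6 + 12×4 + 3×1 + 8×2 + 1×6 + 6×4 = 181
F: 14×5 + 12×5 + 3×4 + 8×3 + 1×5 + 6×2 = 183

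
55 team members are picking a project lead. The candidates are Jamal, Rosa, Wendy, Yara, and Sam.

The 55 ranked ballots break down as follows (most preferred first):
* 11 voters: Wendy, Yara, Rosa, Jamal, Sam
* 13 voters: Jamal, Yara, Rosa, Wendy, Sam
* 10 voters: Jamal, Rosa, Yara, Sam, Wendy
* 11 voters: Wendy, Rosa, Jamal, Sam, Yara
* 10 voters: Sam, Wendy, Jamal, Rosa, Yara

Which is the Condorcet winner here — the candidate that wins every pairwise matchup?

Wendy

Wendy vs Jamal: 32–23
Wendy vs Rosa: 32–23
Wendy vs Yara: 32–23
Wendy vs Sam: 35–20
Wendy beats every other candidate.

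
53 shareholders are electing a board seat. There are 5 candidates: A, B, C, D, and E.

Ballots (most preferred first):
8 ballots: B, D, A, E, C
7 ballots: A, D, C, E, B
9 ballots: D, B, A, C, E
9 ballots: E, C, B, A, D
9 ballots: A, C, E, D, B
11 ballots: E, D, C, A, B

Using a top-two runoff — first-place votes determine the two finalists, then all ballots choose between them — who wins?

Round 1 first-place votes: A 16, B 8, C 0, D 9, E 20. E and A advance.
Runoff: E is ranked above A on 20 ballots, A above E on 33.

A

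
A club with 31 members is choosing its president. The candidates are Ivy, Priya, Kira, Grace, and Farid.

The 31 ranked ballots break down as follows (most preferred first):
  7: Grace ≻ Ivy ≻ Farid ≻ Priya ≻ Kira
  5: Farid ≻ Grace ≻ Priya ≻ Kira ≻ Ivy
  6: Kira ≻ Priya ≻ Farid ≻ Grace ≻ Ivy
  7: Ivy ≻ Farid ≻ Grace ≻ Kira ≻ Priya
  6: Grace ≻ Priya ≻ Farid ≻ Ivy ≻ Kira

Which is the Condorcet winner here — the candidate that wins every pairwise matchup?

Farid vs Ivy: 17–14
Farid vs Priya: 19–12
Farid vs Kira: 25–6
Farid vs Grace: 18–13
Farid beats every other candidate.

Farid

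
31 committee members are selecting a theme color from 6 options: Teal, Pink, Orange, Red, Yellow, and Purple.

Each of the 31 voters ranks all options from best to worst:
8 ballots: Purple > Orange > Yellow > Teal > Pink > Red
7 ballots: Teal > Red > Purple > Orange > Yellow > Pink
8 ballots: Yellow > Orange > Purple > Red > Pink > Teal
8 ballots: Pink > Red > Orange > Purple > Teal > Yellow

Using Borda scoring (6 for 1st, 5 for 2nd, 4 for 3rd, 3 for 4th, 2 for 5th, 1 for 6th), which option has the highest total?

Orange

Teal: 8×3 + 7×6 + 8×1 + 8×2 = 90
Pink: 8×2 + 7×1 + 8×2 + 8×6 = 87
Orange: 8×5 + 7×3 + 8×5 + 8×4 = 133
Red: 8×1 + 7×5 + 8×3 + 8×5 = 107
Yellow: 8×4 + 7×2 + 8×6 + 8×1 = 102
Purple: 8×6 + 7×4 + 8×4 + 8×3 = 132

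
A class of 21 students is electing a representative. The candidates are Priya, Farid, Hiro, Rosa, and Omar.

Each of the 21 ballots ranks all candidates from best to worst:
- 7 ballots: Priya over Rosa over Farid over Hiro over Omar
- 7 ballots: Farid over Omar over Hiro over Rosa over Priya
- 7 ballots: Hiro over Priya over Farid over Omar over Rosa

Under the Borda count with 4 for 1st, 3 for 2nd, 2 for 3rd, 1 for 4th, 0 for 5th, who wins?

Farid

Priya: 7×4 + 7×0 + 7×3 = 49
Farid: 7×2 + 7×4 + 7×2 = 56
Hiro: 7×1 + 7×2 + 7×4 = 49
Rosa: 7×3 + 7×1 + 7×0 = 28
Omar: 7×0 + 7×3 + 7×1 = 28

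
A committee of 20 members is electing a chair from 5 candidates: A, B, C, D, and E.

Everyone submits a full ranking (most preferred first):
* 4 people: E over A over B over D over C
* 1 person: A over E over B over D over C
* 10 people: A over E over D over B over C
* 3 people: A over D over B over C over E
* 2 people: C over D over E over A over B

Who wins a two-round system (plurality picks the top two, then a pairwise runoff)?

A

Round 1 first-place votes: A 14, B 0, C 2, D 0, E 4. A and E advance.
Runoff: A is ranked above E on 14 ballots, E above A on 6.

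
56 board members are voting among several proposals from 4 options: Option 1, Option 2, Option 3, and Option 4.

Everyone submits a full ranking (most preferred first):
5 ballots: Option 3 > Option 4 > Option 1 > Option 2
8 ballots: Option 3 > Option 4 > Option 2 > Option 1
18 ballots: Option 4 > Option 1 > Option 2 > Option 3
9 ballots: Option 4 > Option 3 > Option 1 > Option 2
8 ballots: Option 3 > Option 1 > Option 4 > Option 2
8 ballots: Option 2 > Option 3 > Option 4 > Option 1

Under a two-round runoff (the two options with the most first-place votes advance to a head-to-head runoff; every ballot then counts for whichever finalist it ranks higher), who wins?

Round 1 first-place votes: Option 1 0, Option 2 8, Option 3 21, Option 4 27. Option 4 and Option 3 advance.
Runoff: Option 4 is ranked above Option 3 on 27 ballots, Option 3 above Option 4 on 29.

Option 3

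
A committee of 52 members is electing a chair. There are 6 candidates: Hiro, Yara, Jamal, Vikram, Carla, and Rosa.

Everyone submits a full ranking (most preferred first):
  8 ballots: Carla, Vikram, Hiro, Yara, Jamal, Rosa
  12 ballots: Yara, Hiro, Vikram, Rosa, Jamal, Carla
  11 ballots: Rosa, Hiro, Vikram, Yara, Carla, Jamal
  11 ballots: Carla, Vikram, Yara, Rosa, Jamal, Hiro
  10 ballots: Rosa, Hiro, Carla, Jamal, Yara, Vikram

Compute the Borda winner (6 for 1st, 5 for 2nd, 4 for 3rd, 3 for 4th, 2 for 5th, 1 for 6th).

Hiro

Hiro: 8×4 + 12×5 + 11×5 + 11×1 + 10×5 = 208
Yara: 8×3 + 12×6 + 11×3 + 11×4 + 10×2 = 193
Jamal: 8×2 + 12×2 + 11×1 + 11×2 + 10×3 = 103
Vikram: 8×5 + 12×4 + 11×4 + 11×5 + 10×1 = 197
Carla: 8×6 + 12×1 + 11×2 + 11×6 + 10×4 = 188
Rosa: 8×1 + 12×3 + 11×6 + 11×3 + 10×6 = 203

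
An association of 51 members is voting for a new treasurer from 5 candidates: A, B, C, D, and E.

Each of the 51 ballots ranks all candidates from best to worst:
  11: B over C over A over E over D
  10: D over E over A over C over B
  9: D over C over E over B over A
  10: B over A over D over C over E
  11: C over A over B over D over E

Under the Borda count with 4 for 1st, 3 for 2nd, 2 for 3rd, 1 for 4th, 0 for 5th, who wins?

C

A: 11×2 + 10×2 + 9×0 + 10×3 + 11×3 = 105
B: 11×4 + 10×0 + 9×1 + 10×4 + 11×2 = 115
C: 11×3 + 10×1 + 9×3 + 10×1 + 11×4 = 124
D: 11×0 + 10×4 + 9×4 + 10×2 + 11×1 = 107
E: 11×1 + 10×3 + 9×2 + 10×0 + 11×0 = 59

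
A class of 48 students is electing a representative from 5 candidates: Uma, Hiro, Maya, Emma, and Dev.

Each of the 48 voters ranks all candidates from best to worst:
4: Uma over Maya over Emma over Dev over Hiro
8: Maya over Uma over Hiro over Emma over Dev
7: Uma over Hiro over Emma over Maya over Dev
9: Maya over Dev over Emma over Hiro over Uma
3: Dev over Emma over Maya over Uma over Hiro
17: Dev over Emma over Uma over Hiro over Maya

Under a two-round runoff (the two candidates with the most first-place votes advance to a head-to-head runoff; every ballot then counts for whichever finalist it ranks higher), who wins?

Round 1 first-place votes: Uma 11, Hiro 0, Maya 17, Emma 0, Dev 20. Dev and Maya advance.
Runoff: Dev is ranked above Maya on 20 ballots, Maya above Dev on 28.

Maya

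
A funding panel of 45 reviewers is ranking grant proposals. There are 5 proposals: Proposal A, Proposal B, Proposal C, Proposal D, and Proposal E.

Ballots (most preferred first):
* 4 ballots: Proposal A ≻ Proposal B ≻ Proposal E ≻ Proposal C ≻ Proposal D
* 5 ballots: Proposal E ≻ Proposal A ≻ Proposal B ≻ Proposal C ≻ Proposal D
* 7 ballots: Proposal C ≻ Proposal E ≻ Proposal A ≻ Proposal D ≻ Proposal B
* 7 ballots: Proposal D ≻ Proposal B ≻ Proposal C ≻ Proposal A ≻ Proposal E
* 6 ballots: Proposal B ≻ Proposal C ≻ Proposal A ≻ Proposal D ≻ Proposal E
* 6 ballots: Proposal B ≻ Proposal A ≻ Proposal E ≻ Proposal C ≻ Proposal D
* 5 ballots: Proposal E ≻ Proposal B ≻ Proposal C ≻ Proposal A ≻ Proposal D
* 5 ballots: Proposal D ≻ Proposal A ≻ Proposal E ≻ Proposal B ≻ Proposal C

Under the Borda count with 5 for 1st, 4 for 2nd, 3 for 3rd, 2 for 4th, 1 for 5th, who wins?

Proposal B

Proposal A: 4×5 + 5×4 + 7×3 + 7×2 + 6×3 + 6×4 + 5×2 + 5×4 = 147
Proposal B: 4×4 + 5×3 + 7×1 + 7×4 + 6×5 + 6×5 + 5×4 + 5×2 = 156
Proposal C: 4×2 + 5×2 + 7×5 + 7×3 + 6×4 + 6×2 + 5×3 + 5×1 = 130
Proposal D: 4×1 + 5×1 + 7×2 + 7×5 + 6×2 + 6×1 + 5×1 + 5×5 = 106
Proposal E: 4×3 + 5×5 + 7×4 + 7×1 + 6×1 + 6×3 + 5×5 + 5×3 = 136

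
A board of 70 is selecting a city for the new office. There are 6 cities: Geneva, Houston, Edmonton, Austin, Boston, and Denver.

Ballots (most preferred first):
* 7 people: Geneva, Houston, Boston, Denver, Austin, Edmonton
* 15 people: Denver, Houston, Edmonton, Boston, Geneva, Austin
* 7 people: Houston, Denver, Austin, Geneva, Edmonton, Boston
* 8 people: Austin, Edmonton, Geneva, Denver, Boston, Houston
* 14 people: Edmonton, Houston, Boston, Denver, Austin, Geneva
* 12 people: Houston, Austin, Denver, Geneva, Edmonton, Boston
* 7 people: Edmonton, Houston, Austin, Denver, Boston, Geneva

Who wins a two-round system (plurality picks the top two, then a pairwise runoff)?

Houston

Round 1 first-place votes: Geneva 7, Houston 19, Edmonton 21, Austin 8, Boston 0, Denver 15. Edmonton and Houston advance.
Runoff: Edmonton is ranked above Houston on 29 ballots, Houston above Edmonton on 41.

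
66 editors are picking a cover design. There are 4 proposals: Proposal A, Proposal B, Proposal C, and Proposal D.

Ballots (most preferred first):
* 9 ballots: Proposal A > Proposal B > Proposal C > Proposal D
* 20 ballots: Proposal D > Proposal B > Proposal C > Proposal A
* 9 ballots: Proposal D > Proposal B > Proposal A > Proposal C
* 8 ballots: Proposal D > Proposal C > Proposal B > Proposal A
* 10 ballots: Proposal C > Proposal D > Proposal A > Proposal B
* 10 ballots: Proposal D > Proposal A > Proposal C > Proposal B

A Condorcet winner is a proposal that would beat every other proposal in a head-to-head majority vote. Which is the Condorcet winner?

Proposal D

Proposal D vs Proposal A: 57–9
Proposal D vs Proposal B: 57–9
Proposal D vs Proposal C: 47–19
Proposal D beats every other proposal.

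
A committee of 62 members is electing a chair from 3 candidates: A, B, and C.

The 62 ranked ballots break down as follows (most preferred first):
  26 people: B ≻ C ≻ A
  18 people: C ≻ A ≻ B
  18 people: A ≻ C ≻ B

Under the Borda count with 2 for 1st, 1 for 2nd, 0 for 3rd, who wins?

C

A: 26×0 + 18×1 + 18×2 = 54
B: 26×2 + 18×0 + 18×0 = 52
C: 26×1 + 18×2 + 18×1 = 80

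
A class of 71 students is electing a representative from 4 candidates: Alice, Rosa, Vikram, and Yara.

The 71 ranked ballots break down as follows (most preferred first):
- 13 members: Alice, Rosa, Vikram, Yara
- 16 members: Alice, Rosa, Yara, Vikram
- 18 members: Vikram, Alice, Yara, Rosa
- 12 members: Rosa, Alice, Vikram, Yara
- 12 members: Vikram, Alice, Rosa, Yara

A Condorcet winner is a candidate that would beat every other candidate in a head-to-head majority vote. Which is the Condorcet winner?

Alice

Alice vs Rosa: 59–12
Alice vs Vikram: 41–30
Alice vs Yara: 71–0
Alice beats every other candidate.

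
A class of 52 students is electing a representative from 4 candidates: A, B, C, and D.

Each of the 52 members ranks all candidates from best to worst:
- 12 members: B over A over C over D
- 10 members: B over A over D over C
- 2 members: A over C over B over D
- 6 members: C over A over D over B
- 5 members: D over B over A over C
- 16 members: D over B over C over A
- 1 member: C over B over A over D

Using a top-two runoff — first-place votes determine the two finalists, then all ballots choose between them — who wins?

Round 1 first-place votes: A 2, B 22, C 7, D 21. B and D advance.
Runoff: B is ranked above D on 25 ballots, D above B on 27.

D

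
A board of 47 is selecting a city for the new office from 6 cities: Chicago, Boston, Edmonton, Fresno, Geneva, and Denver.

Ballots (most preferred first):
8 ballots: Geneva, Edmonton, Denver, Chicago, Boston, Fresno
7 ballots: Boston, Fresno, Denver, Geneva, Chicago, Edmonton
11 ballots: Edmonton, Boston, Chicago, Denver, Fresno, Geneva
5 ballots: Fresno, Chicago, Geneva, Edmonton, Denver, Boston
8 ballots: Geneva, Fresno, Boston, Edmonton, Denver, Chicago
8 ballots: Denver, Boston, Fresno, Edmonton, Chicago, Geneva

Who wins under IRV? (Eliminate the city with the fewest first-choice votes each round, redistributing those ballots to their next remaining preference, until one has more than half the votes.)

Round 1: Chicago 0, Boston 7, Edmonton 11, Fresno 5, Geneva 16, Denver 8. Chicago eliminated.
Round 2: Boston 7, Edmonton 11, Fresno 5, Geneva 16, Denver 8. Fresno eliminated.
Round 3: Boston 7, Edmonton 11, Geneva 21, Denver 8. Boston eliminated.
Round 4: Edmonton 11, Geneva 21, Denver 15. Edmonton eliminated.
Round 5: Geneva 21, Denver 26. Denver has a majority (≥24).

Denver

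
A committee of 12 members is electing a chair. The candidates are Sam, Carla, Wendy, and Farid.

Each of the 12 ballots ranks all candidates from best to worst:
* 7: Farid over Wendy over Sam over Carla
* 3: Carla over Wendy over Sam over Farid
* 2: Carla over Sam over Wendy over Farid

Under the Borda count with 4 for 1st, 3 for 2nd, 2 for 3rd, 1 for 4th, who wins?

Sam: 7×2 + 3×2 + 2×3 = 26
Carla: 7×1 + 3×4 + 2×4 = 27
Wendy: 7×3 + 3×3 + 2×2 = 34
Farid: 7×4 + 3×1 + 2×1 = 33

Wendy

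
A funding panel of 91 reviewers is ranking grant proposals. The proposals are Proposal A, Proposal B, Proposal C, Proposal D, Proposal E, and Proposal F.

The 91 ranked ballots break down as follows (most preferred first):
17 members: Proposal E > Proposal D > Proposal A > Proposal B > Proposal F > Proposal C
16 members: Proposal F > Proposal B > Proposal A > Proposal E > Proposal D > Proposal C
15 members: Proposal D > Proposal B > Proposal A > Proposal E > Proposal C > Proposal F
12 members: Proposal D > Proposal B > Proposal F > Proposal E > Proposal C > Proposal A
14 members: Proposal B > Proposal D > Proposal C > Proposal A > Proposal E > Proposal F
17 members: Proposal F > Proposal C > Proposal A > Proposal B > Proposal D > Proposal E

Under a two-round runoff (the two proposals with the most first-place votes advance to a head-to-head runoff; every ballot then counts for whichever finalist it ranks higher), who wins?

Proposal D

Round 1 first-place votes: Proposal A 0, Proposal B 14, Proposal C 0, Proposal D 27, Proposal E 17, Proposal F 33. Proposal F and Proposal D advance.
Runoff: Proposal F is ranked above Proposal D on 33 ballots, Proposal D above Proposal F on 58.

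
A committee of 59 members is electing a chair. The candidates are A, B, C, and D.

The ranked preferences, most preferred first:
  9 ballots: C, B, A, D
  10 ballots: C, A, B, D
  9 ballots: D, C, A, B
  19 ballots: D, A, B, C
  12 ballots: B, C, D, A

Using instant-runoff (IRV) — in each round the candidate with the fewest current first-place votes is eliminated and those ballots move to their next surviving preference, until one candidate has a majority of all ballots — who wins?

C

Round 1: A 0, B 12, C 19, D 28. A eliminated.
Round 2: B 12, C 19, D 28. B eliminated.
Round 3: C 31, D 28. C has a majority (≥30).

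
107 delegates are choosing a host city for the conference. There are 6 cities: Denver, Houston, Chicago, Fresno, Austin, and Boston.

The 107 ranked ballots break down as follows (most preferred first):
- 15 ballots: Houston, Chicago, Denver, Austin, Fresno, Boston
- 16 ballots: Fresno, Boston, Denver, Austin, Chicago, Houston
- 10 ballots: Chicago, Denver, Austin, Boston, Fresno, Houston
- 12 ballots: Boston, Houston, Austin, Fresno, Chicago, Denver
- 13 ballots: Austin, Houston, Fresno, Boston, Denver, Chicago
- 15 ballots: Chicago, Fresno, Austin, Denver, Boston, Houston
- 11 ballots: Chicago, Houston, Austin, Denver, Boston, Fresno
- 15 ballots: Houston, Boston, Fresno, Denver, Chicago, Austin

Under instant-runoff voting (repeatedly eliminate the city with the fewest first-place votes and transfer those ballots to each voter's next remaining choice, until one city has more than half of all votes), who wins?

Houston

Round 1: Denver 0, Houston 30, Chicago 36, Fresno 16, Austin 13, Boston 12. Denver eliminated.
Round 2: Houston 30, Chicago 36, Fresno 16, Austin 13, Boston 12. Boston eliminated.
Round 3: Houston 42, Chicago 36, Fresno 16, Austin 13. Austin eliminated.
Round 4: Houston 55, Chicago 36, Fresno 16. Houston has a majority (≥54).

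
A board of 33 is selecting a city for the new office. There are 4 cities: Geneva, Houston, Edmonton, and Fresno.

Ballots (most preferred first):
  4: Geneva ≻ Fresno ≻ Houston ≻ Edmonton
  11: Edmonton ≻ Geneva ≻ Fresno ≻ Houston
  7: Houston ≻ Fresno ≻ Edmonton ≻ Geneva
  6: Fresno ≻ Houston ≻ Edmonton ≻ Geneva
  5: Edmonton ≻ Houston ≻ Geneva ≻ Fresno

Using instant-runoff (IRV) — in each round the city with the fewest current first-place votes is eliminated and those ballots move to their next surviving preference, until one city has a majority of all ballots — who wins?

Fresno

Round 1: Geneva 4, Houston 7, Edmonton 16, Fresno 6. Geneva eliminated.
Round 2: Houston 7, Edmonton 16, Fresno 10. Houston eliminated.
Round 3: Edmonton 16, Fresno 17. Fresno has a majority (≥17).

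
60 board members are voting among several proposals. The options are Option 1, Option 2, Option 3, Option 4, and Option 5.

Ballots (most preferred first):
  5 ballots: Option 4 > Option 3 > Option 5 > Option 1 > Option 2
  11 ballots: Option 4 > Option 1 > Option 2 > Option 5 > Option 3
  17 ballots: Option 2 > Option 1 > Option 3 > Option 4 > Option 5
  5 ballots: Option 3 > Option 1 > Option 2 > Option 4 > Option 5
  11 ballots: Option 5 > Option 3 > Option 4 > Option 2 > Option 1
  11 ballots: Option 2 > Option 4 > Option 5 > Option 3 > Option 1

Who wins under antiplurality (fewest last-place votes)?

Option 4

Last-place votes: Option 1 22, Option 2 5, Option 3 11, Option 4 0, Option 5 22.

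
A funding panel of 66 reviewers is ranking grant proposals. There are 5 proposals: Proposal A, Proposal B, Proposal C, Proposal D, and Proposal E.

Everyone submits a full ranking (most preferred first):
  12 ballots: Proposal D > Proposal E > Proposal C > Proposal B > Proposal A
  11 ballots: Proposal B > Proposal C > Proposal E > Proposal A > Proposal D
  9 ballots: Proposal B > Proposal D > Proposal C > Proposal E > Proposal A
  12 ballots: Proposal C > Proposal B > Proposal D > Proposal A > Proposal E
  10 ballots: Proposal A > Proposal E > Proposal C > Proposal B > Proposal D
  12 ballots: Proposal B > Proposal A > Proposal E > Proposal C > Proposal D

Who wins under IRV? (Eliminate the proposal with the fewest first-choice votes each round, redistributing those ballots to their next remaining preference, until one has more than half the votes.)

Proposal C

Round 1: Proposal A 10, Proposal B 32, Proposal C 12, Proposal D 12, Proposal E 0. Proposal E eliminated.
Round 2: Proposal A 10, Proposal B 32, Proposal C 12, Proposal D 12. Proposal A eliminated.
Round 3: Proposal B 32, Proposal C 22, Proposal D 12. Proposal D eliminated.
Round 4: Proposal B 32, Proposal C 34. Proposal C has a majority (≥34).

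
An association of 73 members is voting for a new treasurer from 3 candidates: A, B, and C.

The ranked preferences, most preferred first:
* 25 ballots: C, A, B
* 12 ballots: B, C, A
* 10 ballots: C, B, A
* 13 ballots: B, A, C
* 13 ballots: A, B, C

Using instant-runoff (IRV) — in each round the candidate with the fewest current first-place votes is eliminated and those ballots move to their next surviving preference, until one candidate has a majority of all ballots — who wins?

B

Round 1: A 13, B 25, C 35. A eliminated.
Round 2: B 38, C 35. B has a majority (≥37).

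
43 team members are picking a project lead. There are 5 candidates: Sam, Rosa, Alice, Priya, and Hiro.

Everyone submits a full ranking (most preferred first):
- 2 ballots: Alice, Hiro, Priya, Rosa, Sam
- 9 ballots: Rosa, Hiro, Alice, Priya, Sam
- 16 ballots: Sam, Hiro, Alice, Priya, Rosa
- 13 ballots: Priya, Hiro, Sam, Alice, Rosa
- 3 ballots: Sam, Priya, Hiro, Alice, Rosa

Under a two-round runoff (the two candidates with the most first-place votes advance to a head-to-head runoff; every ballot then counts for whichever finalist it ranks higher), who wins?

Round 1 first-place votes: Sam 19, Rosa 9, Alice 2, Priya 13, Hiro 0. Sam and Priya advance.
Runoff: Sam is ranked above Priya on 19 ballots, Priya above Sam on 24.

Priya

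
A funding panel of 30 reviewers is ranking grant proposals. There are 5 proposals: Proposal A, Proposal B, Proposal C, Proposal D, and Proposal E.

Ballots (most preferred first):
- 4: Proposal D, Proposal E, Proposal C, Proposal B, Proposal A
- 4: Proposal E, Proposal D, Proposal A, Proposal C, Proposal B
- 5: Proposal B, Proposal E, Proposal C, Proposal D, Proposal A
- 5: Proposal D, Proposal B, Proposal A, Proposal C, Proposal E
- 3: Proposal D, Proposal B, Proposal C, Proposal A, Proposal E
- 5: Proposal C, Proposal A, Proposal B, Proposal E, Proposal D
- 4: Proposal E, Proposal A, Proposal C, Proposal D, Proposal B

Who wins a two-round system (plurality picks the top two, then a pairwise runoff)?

Proposal E

Round 1 first-place votes: Proposal A 0, Proposal B 5, Proposal C 5, Proposal D 12, Proposal E 8. Proposal D and Proposal E advance.
Runoff: Proposal D is ranked above Proposal E on 12 ballots, Proposal E above Proposal D on 18.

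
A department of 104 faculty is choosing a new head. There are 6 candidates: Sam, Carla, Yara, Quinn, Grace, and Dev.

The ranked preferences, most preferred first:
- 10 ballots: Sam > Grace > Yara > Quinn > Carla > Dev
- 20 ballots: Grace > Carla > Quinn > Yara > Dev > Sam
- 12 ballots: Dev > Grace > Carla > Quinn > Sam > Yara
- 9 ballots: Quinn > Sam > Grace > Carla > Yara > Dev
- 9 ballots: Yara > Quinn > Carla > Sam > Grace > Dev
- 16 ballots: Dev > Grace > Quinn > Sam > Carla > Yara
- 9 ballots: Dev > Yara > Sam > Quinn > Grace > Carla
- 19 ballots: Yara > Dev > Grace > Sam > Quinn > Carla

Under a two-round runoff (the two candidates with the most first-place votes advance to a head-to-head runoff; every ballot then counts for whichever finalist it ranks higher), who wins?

Round 1 first-place votes: Sam 10, Carla 0, Yara 28, Quinn 9, Grace 20, Dev 37. Dev and Yara advance.
Runoff: Dev is ranked above Yara on 37 ballots, Yara above Dev on 67.

Yara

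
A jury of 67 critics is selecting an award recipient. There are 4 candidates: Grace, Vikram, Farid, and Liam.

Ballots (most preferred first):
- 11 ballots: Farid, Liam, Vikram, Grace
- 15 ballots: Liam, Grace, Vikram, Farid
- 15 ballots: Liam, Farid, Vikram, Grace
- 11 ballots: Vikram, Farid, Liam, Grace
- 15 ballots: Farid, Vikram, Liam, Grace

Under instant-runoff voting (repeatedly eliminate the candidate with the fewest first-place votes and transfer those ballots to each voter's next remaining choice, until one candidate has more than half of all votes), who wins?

Round 1: Grace 0, Vikram 11, Farid 26, Liam 30. Grace eliminated.
Round 2: Vikram 11, Farid 26, Liam 30. Vikram eliminated.
Round 3: Farid 37, Liam 30. Farid has a majority (≥34).

Farid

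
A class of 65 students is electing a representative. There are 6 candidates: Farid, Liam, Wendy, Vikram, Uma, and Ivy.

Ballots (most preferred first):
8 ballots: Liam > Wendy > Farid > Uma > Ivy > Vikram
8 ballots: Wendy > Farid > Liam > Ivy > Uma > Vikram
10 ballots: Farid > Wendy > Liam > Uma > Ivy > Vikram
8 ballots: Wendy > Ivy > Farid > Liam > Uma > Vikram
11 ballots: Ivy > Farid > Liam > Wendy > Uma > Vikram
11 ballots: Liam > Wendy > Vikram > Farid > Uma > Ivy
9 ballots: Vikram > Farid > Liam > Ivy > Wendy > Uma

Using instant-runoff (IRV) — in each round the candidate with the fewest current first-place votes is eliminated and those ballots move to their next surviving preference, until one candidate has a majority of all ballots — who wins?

Round 1: Farid 10, Liam 19, Wendy 16, Vikram 9, Uma 0, Ivy 11. Uma eliminated.
Round 2: Farid 10, Liam 19, Wendy 16, Vikram 9, Ivy 11. Vikram eliminated.
Round 3: Farid 19, Liam 19, Wendy 16, Ivy 11. Ivy eliminated.
Round 4: Farid 30, Liam 19, Wendy 16. Wendy eliminated.
Round 5: Farid 46, Liam 19. Farid has a majority (≥33).

Farid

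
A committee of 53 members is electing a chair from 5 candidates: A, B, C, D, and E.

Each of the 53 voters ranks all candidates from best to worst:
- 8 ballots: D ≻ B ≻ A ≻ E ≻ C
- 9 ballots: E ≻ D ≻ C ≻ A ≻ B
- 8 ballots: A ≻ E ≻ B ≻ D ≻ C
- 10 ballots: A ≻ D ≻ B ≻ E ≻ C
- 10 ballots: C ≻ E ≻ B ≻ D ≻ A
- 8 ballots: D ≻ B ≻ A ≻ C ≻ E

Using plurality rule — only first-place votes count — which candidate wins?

A

First-place votes: A 18, B 0, C 10, D 16, E 9.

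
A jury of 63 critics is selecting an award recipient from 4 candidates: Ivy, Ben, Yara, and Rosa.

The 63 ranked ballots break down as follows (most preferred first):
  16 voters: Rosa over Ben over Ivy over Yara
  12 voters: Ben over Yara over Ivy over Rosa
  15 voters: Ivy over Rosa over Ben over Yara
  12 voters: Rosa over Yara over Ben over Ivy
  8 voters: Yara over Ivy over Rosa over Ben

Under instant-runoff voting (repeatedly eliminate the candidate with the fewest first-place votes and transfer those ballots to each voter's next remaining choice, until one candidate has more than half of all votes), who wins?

Round 1: Ivy 15, Ben 12, Yara 8, Rosa 28. Yara eliminated.
Round 2: Ivy 23, Ben 12, Rosa 28. Ben eliminated.
Round 3: Ivy 35, Rosa 28. Ivy has a majority (≥32).

Ivy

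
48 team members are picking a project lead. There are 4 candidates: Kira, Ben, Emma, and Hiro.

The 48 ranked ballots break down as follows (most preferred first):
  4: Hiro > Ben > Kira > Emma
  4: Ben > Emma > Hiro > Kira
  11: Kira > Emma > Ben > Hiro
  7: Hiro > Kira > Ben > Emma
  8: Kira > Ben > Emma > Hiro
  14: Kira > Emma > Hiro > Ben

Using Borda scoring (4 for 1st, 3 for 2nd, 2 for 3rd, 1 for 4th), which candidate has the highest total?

Kira: 4×2 + 4×1 + 11×4 + 7×3 + 8×4 + 14×4 = 165
Ben: 4×3 + 4×4 + 11×2 + 7×2 + 8×3 + 14×1 = 102
Emma: 4×1 + 4×3 + 11×3 + 7×1 + 8×2 + 14×3 = 114
Hiro: 4×4 + 4×2 + 11×1 + 7×4 + 8×1 + 14×2 = 99

Kira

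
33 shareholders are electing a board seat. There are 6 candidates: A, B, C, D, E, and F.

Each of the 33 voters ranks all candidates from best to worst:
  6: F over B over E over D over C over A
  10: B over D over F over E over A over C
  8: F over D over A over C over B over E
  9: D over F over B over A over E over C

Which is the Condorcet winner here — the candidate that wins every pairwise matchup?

D

D vs A: 33–0
D vs B: 17–16
D vs C: 33–0
D vs E: 27–6
D vs F: 19–14
D beats every other candidate.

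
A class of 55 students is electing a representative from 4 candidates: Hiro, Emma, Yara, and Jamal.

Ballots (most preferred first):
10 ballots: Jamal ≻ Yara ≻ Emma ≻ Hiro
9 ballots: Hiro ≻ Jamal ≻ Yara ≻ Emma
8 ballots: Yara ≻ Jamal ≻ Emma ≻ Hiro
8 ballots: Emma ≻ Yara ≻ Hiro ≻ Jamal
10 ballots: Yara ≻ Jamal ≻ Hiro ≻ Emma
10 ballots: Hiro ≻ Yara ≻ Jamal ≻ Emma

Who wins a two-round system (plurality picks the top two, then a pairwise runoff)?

Yara

Round 1 first-place votes: Hiro 19, Emma 8, Yara 18, Jamal 10. Hiro and Yara advance.
Runoff: Hiro is ranked above Yara on 19 ballots, Yara above Hiro on 36.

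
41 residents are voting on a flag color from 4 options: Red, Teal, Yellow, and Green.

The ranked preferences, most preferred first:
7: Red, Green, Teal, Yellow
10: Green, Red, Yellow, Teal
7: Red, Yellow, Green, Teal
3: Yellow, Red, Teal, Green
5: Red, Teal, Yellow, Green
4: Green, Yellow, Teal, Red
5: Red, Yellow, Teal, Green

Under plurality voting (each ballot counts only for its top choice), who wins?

Red

First-place votes: Red 24, Teal 0, Yellow 3, Green 14.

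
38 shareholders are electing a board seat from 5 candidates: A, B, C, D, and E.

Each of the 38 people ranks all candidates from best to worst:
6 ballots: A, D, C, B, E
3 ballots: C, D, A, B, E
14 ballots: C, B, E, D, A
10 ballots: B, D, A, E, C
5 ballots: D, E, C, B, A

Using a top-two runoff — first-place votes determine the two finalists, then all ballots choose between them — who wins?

C

Round 1 first-place votes: A 6, B 10, C 17, D 5, E 0. C and B advance.
Runoff: C is ranked above B on 28 ballots, B above C on 10.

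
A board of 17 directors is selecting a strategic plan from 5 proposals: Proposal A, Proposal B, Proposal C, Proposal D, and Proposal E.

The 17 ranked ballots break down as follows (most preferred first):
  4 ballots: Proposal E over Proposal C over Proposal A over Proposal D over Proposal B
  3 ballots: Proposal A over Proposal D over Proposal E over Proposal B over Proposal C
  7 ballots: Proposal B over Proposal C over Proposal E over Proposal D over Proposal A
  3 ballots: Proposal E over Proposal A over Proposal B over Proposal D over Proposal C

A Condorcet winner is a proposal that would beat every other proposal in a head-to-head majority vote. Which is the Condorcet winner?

Proposal E vs Proposal A: 14–3
Proposal E vs Proposal B: 10–7
Proposal E vs Proposal C: 10–7
Proposal E vs Proposal D: 14–3
Proposal E beats every other proposal.

Proposal E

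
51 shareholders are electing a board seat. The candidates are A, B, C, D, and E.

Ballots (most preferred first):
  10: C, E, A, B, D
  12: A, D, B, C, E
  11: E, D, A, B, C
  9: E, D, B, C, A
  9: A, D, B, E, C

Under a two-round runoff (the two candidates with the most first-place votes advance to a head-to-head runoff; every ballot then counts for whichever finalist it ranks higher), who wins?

Round 1 first-place votes: A 21, B 0, C 10, D 0, E 20. A and E advance.
Runoff: A is ranked above E on 21 ballots, E above A on 30.

E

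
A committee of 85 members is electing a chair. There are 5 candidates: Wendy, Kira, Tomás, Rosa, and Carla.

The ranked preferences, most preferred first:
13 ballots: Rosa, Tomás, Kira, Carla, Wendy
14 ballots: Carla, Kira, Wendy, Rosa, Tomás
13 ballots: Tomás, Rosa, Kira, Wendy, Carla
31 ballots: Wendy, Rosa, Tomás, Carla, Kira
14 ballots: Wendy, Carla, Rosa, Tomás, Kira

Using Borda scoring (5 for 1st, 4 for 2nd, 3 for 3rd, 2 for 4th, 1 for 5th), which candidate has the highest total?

Rosa

Wendy: 13×1 + 14×3 + 13×2 + 31×5 + 14×5 = 306
Kira: 13×3 + 14×4 + 13×3 + 31×1 + 14×1 = 179
Tomás: 13×4 + 14×1 + 13×5 + 31×3 + 14×2 = 252
Rosa: 13×5 + 14×2 + 13×4 + 31×4 + 14×3 = 311
Carla: 13×2 + 14×5 + 13×1 + 31×2 + 14×4 = 227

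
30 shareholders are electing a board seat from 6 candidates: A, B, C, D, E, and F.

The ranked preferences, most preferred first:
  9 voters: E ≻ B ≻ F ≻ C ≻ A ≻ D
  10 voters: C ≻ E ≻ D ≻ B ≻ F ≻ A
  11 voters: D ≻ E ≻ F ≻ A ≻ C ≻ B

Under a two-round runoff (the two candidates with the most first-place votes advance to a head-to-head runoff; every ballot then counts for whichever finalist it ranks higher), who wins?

Round 1 first-place votes: A 0, B 0, C 10, D 11, E 9, F 0. D and C advance.
Runoff: D is ranked above C on 11 ballots, C above D on 19.

C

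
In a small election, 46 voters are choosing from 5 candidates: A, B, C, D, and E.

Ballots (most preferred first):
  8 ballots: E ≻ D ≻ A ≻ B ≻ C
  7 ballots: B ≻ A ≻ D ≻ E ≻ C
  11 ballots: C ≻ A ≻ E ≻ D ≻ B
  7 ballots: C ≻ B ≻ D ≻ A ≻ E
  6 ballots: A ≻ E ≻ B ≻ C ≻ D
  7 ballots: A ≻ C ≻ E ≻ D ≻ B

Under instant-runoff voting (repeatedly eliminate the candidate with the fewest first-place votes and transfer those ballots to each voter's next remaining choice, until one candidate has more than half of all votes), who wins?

A

Round 1: A 13, B 7, C 18, D 0, E 8. D eliminated.
Round 2: A 13, B 7, C 18, E 8. B eliminated.
Round 3: A 20, C 18, E 8. E eliminated.
Round 4: A 28, C 18. A has a majority (≥24).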